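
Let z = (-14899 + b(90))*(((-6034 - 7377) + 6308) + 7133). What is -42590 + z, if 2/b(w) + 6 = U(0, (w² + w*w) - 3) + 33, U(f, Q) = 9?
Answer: -1468675/3 ≈ -4.8956e+5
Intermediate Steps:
b(w) = 1/18 (b(w) = 2/(-6 + (9 + 33)) = 2/(-6 + 42) = 2/36 = 2*(1/36) = 1/18)
z = -1340905/3 (z = (-14899 + 1/18)*(((-6034 - 7377) + 6308) + 7133) = -268181*((-13411 + 6308) + 7133)/18 = -268181*(-7103 + 7133)/18 = -268181/18*30 = -1340905/3 ≈ -4.4697e+5)
-42590 + z = -42590 - 1340905/3 = -1468675/3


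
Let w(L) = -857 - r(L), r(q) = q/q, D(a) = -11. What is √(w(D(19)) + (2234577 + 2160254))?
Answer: √4393973 ≈ 2096.2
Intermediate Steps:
r(q) = 1
w(L) = -858 (w(L) = -857 - 1*1 = -857 - 1 = -858)
√(w(D(19)) + (2234577 + 2160254)) = √(-858 + (2234577 + 2160254)) = √(-858 + 4394831) = √4393973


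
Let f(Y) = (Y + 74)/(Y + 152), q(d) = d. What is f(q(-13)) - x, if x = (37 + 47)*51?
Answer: -595415/139 ≈ -4283.6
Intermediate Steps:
f(Y) = (74 + Y)/(152 + Y)
x = 4284 (x = 84*51 = 4284)
f(q(-13)) - x = (74 - 13)/(152 - 13) - 1*4284 = 61/139 - 4284 = -595415/139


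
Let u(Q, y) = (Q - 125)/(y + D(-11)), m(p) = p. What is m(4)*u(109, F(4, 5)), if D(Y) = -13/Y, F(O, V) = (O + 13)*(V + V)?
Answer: -704/1883 ≈ -0.37387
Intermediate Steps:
F(O, V) = 2*V*(13 + O) (F(O, V) = (13 + O)*(2*V) = 2*V*(13 + O))
u(Q, y) = (-125 + Q)/(13/11 + y) (u(Q, y) = (Q - 125)/(y - 13/(-11)) = (-125 + Q)/(y - 13*(-1/11)) = (-125 + Q)/(y + 13/11) = (-125 + Q)/(13/11 + y))
m(4)*u(109, F(4, 5)) = 4*(11*(-125 + 109)/(13 + 11*(2*5*(13 + 4)))) = 4*(11*(-16)/(13 + 11*(2*5*17))) = 4*(11*(-16)/(13 + 11*170)) = 4*(11*(-16)/(13 + 1870)) = 4*(11*(-16)/1883) = 4*(11*(1/1883)*(-16)) = 4*(-176/1883) = -704/1883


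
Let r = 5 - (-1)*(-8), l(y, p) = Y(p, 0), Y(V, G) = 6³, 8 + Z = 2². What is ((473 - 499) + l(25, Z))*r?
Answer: -570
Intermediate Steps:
Z = -4 (Z = -8 + 2² = -8 + 4 = -4)
Y(V, G) = 216
l(y, p) = 216
r = -3 (r = 5 - 1*8 = 5 - 8 = -3)
((473 - 499) + l(25, Z))*r = ((473 - 499) + 216)*(-3) = (-26 + 216)*(-3) = 190*(-3) = -570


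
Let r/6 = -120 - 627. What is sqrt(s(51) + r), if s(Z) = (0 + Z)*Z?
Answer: 3*I*sqrt(209) ≈ 43.37*I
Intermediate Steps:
r = -4482 (r = 6*(-120 - 627) = 6*(-747) = -4482)
s(Z) = Z**2 (s(Z) = Z*Z = Z**2)
sqrt(s(51) + r) = sqrt(51**2 - 4482) = sqrt(2601 - 4482) = sqrt(-1881) = 3*I*sqrt(209)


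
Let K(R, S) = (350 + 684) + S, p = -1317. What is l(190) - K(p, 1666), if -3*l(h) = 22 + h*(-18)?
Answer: -4702/3 ≈ -1567.3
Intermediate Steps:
l(h) = -22/3 + 6*h (l(h) = -(22 + h*(-18))/3 = -(22 - 18*h)/3 = -22/3 + 6*h)
K(R, S) = 1034 + S
l(190) - K(p, 1666) = (-22/3 + 6*190) - (1034 + 1666) = (-22/3 + 1140) - 1*2700 = 3398/3 - 2700 = -4702/3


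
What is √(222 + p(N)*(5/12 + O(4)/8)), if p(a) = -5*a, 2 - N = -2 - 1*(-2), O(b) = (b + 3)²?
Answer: √5637/6 ≈ 12.513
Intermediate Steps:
O(b) = (3 + b)²
N = 2 (N = 2 - (-2 - 1*(-2)) = 2 - (-2 + 2) = 2 - 1*0 = 2 + 0 = 2)
√(222 + p(N)*(5/12 + O(4)/8)) = √(222 + (-5*2)*(5/12 + (3 + 4)²/8)) = √(222 - 10*(5*(1/12) + 7²*(⅛))) = √(222 - 10*(5/12 + 49*(⅛))) = √(222 - 10*(5/12 + 49/8)) = √(222 - 10*157/24) = √(222 - 785/12) = √(1879/12) = √5637/6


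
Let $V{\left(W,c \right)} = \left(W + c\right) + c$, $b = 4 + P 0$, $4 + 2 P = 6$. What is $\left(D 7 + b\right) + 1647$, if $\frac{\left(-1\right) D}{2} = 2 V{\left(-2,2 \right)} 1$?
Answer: $1595$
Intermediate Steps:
$P = 1$ ($P = -2 + \frac{1}{2} \cdot 6 = -2 + 3 = 1$)
$b = 4$ ($b = 4 + 1 \cdot 0 = 4 + 0 = 4$)
$V{\left(W,c \right)} = W + 2 c$
$D = -8$ ($D = - 2 \cdot 2 \left(-2 + 2 \cdot 2\right) 1 = - 2 \cdot 2 \left(-2 + 4\right) 1 = - 2 \cdot 2 \cdot 2 \cdot 1 = - 2 \cdot 4 \cdot 1 = \left(-2\right) 4 = -8$)
$\left(D 7 + b\right) + 1647 = \left(\left(-8\right) 7 + 4\right) + 1647 = \left(-56 + 4\right) + 1647 = -52 + 1647 = 1595$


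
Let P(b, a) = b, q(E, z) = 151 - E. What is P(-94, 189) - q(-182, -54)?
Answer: -427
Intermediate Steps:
P(-94, 189) - q(-182, -54) = -94 - (151 - 1*(-182)) = -94 - (151 + 182) = -94 - 1*333 = -94 - 333 = -427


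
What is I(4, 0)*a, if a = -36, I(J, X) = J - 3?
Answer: -36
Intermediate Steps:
I(J, X) = -3 + J
I(4, 0)*a = (-3 + 4)*(-36) = 1*(-36) = -36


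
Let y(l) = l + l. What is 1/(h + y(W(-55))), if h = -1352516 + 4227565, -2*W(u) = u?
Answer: 1/2875104 ≈ 3.4781e-7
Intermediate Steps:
W(u) = -u/2
h = 2875049
y(l) = 2*l
1/(h + y(W(-55))) = 1/(2875049 + 2*(-½*(-55))) = 1/(2875049 + 2*(55/2)) = 1/(2875049 + 55) = 1/2875104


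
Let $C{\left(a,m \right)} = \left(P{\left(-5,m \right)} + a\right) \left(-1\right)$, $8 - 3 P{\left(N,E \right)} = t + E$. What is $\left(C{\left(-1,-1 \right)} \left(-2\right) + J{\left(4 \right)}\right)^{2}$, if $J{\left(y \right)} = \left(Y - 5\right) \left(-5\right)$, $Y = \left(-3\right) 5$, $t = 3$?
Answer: $10404$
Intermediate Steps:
$Y = -15$
$P{\left(N,E \right)} = \frac{5}{3} - \frac{E}{3}$ ($P{\left(N,E \right)} = \frac{8}{3} - \frac{3 + E}{3} = \frac{8}{3} - \left(1 + \frac{E}{3}\right) = \frac{5}{3} - \frac{E}{3}$)
$J{\left(y \right)} = 100$ ($J{\left(y \right)} = \left(-15 - 5\right) \left(-5\right) = \left(-20\right) \left(-5\right) = 100$)
$C{\left(a,m \right)} = - \frac{5}{3} - a + \frac{m}{3}$ ($C{\left(a,m \right)} = \left(\left(\frac{5}{3} - \frac{m}{3}\right) + a\right) \left(-1\right) = \left(\frac{5}{3} + a - \frac{m}{3}\right) \left(-1\right) = - \frac{5}{3} - a + \frac{m}{3}$)
$\left(C{\left(-1,-1 \right)} \left(-2\right) + J{\left(4 \right)}\right)^{2} = \left(\left(- \frac{5}{3} - -1 + \frac{1}{3} \left(-1\right)\right) \left(-2\right) + 100\right)^{2} = \left(\left(- \frac{5}{3} + 1 - \frac{1}{3}\right) \left(-2\right) + 100\right)^{2} = \left(\left(-1\right) \left(-2\right) + 100\right)^{2} = \left(2 + 100\right)^{2} = 102^{2} = 10404$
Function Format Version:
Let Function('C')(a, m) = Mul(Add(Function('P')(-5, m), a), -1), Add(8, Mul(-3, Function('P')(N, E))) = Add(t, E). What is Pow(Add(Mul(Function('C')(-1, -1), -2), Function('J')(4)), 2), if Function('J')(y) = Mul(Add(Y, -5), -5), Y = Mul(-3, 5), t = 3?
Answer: 10404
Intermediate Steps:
Y = -15
Function('P')(N, E) = Add(Rational(5, 3), Mul(Rational(-1, 3), E)) (Function('P')(N, E) = Add(Rational(8, 3), Mul(Rational(-1, 3), Add(3, E))) = Add(Rational(8, 3), Add(-1, Mul(Rational(-1, 3), E))) = Add(Rational(5, 3), Mul(Rational(-1, 3), E)))
Function('J')(y) = 100 (Function('J')(y) = Mul(Add(-15, -5), -5) = Mul(-20, -5) = 100)
Function('C')(a, m) = Add(Rational(-5, 3), Mul(-1, a), Mul(Rational(1, 3), m)) (Function('C')(a, m) = Mul(Add(Add(Rational(5, 3), Mul(Rational(-1, 3), m)), a), -1) = Mul(Add(Rational(5, 3), a, Mul(Rational(-1, 3), m)), -1) = Add(Rational(-5, 3), Mul(-1, a), Mul(Rational(1, 3), m)))
Pow(Add(Mul(Function('C')(-1, -1), -2), Function('J')(4)), 2) = Pow(Add(Mul(Add(Rational(-5, 3), Mul(-1, -1), Mul(Rational(1, 3), -1)), -2), 100), 2) = Pow(Add(Mul(Add(Rational(-5, 3), 1, Rational(-1, 3)), -2), 100), 2) = Pow(Add(Mul(-1, -2), 100), 2) = Pow(Add(2, 100), 2) = Pow(102, 2) = 10404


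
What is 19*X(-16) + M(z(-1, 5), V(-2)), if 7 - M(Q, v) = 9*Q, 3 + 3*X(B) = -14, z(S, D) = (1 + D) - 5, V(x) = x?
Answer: -329/3 ≈ -109.67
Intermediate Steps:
z(S, D) = -4 + D
X(B) = -17/3 (X(B) = -1 + (⅓)*(-14) = -1 - 14/3 = -17/3)
M(Q, v) = 7 - 9*Q
19*X(-16) + M(z(-1, 5), V(-2)) = 19*(-17/3) + (7 - 9*(-4 + 5)) = -323/3 + (7 - 9*1) = -323/3 + (7 - 9) = -323/3 - 2 = -329/3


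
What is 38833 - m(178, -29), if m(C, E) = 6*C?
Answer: 37765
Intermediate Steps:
38833 - m(178, -29) = 38833 - 6*178 = 38833 - 1*1068 = 38833 - 1068 = 37765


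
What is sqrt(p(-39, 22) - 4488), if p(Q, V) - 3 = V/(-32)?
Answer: I*sqrt(71771)/4 ≈ 66.975*I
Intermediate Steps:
p(Q, V) = 3 - V/32 (p(Q, V) = 3 + V/(-32) = 3 + V*(-1/32) = 3 - V/32)
sqrt(p(-39, 22) - 4488) = sqrt((3 - 1/32*22) - 4488) = sqrt((3 - 11/16) - 4488) = sqrt(37/16 - 4488) = sqrt(-71771/16) = I*sqrt(71771)/4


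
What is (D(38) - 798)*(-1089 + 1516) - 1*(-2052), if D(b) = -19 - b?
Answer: -363033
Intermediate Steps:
(D(38) - 798)*(-1089 + 1516) - 1*(-2052) = ((-19 - 1*38) - 798)*(-1089 + 1516) - 1*(-2052) = ((-19 - 38) - 798)*427 + 2052 = (-57 - 798)*427 + 2052 = -855*427 + 2052 = -365085 + 2052 = -363033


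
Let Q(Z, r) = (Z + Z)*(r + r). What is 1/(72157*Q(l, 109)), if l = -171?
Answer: -1/5379737292 ≈ -1.8588e-10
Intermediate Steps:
Q(Z, r) = 4*Z*r (Q(Z, r) = (2*Z)*(2*r) = 4*Z*r)
1/(72157*Q(l, 109)) = 1/(72157*((4*(-171)*109))) = (1/72157)/(-74556) = (1/72157)*(-1/74556) = -1/5379737292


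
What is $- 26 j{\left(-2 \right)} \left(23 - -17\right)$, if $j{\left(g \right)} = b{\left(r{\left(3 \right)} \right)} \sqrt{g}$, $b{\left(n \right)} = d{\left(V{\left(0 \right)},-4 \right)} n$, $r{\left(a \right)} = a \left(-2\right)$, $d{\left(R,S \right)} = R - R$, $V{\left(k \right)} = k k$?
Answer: $0$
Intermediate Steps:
$V{\left(k \right)} = k^{2}$
$d{\left(R,S \right)} = 0$
$r{\left(a \right)} = - 2 a$
$b{\left(n \right)} = 0$ ($b{\left(n \right)} = 0 n = 0$)
$j{\left(g \right)} = 0$ ($j{\left(g \right)} = 0 \sqrt{g} = 0$)
$- 26 j{\left(-2 \right)} \left(23 - -17\right) = \left(-26\right) 0 \left(23 - -17\right) = 0 \left(23 + 17\right) = 0 \cdot 40 = 0$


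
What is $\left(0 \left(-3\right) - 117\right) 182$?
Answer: $-21294$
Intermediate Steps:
$\left(0 \left(-3\right) - 117\right) 182 = \left(0 - 117\right) 182 = \left(-117\right) 182 = -21294$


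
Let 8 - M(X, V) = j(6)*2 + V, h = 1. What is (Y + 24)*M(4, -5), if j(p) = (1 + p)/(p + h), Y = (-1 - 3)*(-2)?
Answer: 352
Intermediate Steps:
Y = 8 (Y = -4*(-2) = 8)
j(p) = 1 (j(p) = (1 + p)/(p + 1) = (1 + p)/(1 + p) = 1)
M(X, V) = 6 - V (M(X, V) = 8 - (1*2 + V) = 8 - (2 + V) = 8 + (-2 - V) = 6 - V)
(Y + 24)*M(4, -5) = (8 + 24)*(6 - 1*(-5)) = 32*(6 + 5) = 32*11 = 352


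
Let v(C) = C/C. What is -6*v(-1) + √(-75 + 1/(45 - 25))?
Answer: -6 + I*√7495/10 ≈ -6.0 + 8.6574*I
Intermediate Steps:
v(C) = 1
-6*v(-1) + √(-75 + 1/(45 - 25)) = -6*1 + √(-75 + 1/(45 - 25)) = -6 + √(-75 + 1/20) = -6 + √(-1499/20) = -6 + I*√7495/10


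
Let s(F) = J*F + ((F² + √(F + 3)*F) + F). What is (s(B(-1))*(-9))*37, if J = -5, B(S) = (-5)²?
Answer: -174825 - 16650*√7 ≈ -2.1888e+5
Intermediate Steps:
B(S) = 25
s(F) = F² - 4*F + F*√(3 + F) (s(F) = -5*F + ((F² + √(F + 3)*F) + F) = -5*F + ((F² + √(3 + F)*F) + F) = -5*F + ((F² + F*√(3 + F)) + F) = -5*F + (F + F² + F*√(3 + F)) = F² - 4*F + F*√(3 + F))
(s(B(-1))*(-9))*37 = ((25*(-4 + 25 + √(3 + 25)))*(-9))*37 = ((25*(-4 + 25 + √28))*(-9))*37 = ((25*(-4 + 25 + 2*√7))*(-9))*37 = ((25*(21 + 2*√7))*(-9))*37 = ((525 + 50*√7)*(-9))*37 = (-4725 - 450*√7)*37 = -174825 - 16650*√7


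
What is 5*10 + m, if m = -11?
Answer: 39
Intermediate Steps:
5*10 + m = 5*10 - 11 = 50 - 11 = 39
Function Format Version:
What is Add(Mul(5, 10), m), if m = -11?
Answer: 39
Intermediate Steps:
Add(Mul(5, 10), m) = Add(Mul(5, 10), -11) = Add(50, -11) = 39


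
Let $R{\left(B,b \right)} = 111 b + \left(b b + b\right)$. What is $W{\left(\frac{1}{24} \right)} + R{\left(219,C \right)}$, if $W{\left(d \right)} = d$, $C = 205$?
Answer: $\frac{1559641}{24} \approx 64985.0$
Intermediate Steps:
$R{\left(B,b \right)} = b^{2} + 112 b$ ($R{\left(B,b \right)} = 111 b + \left(b^{2} + b\right) = 111 b + \left(b + b^{2}\right) = b^{2} + 112 b$)
$W{\left(\frac{1}{24} \right)} + R{\left(219,C \right)} = \frac{1}{24} + 205 \left(112 + 205\right) = \frac{1}{24} + 205 \cdot 317 = \frac{1}{24} + 64985 = \frac{1559641}{24}$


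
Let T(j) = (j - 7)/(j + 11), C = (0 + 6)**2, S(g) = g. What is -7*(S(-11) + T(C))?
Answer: 3416/47 ≈ 72.681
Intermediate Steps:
C = 36 (C = 6**2 = 36)
T(j) = (-7 + j)/(11 + j)
-7*(S(-11) + T(C)) = -7*(-11 + (-7 + 36)/(11 + 36)) = -7*(-11 + 29/47) = -7*(-488/47) = 3416/47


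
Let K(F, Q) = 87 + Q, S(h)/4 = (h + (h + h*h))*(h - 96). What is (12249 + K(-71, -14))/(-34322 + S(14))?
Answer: -6161/53897 ≈ -0.11431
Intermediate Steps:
S(h) = 4*(-96 + h)*(h² + 2*h) (S(h) = 4*((h + (h + h*h))*(h - 96)) = 4*((h + (h + h²))*(-96 + h)) = 4*((h² + 2*h)*(-96 + h)) = 4*((-96 + h)*(h² + 2*h)) = 4*(-96 + h)*(h² + 2*h))
(12249 + K(-71, -14))/(-34322 + S(14)) = (12249 + (87 - 14))/(-34322 + 4*14*(-192 + 14² - 94*14)) = (12249 + 73)/(-34322 + 4*14*(-192 + 196 - 1316)) = 12322/(-34322 + 4*14*(-1312)) = 12322/(-34322 - 73472) = 12322/(-107794) = 12322*(-1/107794) = -6161/53897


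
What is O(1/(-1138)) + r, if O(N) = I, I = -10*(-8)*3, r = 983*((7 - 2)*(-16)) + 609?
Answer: -77791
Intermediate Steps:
r = -78031 (r = 983*(5*(-16)) + 609 = 983*(-80) + 609 = -78640 + 609 = -78031)
I = 240 (I = 80*3 = 240)
O(N) = 240
O(1/(-1138)) + r = 240 - 78031 = -77791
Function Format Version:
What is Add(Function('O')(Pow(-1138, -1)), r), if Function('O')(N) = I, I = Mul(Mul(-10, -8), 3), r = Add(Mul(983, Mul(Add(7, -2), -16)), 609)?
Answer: -77791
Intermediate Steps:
r = -78031 (r = Add(Mul(983, Mul(5, -16)), 609) = Add(Mul(983, -80), 609) = Add(-78640, 609) = -78031)
I = 240 (I = Mul(80, 3) = 240)
Function('O')(N) = 240
Add(Function('O')(Pow(-1138, -1)), r) = Add(240, -78031) = -77791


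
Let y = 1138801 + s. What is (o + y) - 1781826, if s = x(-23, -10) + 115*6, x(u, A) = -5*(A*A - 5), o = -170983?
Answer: -813793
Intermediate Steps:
x(u, A) = 25 - 5*A² (x(u, A) = -5*(A² - 5) = -5*(-5 + A²) = 25 - 5*A²)
s = 215 (s = (25 - 5*(-10)²) + 115*6 = (25 - 5*100) + 690 = (25 - 500) + 690 = -475 + 690 = 215)
y = 1139016 (y = 1138801 + 215 = 1139016)
(o + y) - 1781826 = (-170983 + 1139016) - 1781826 = 968033 - 1781826 = -813793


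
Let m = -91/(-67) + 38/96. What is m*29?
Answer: 163589/3216 ≈ 50.867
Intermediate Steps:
m = 5641/3216 (m = -91*(-1/67) + 38*(1/96) = 91/67 + 19/48 = 5641/3216 ≈ 1.7540)
m*29 = (5641/3216)*29 = 163589/3216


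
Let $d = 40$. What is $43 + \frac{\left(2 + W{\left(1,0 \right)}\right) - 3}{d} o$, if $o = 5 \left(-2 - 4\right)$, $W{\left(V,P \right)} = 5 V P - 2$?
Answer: $\frac{181}{4} \approx 45.25$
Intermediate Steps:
$W{\left(V,P \right)} = -2 + 5 P V$ ($W{\left(V,P \right)} = 5 P V - 2 = -2 + 5 P V$)
$o = -30$ ($o = 5 \left(-6\right) = -30$)
$43 + \frac{\left(2 + W{\left(1,0 \right)}\right) - 3}{d} o = 43 + \frac{\left(2 - \left(2 + 0 \cdot 1\right)\right) - 3}{40} \left(-30\right) = 43 + \left(\left(2 + \left(-2 + 0\right)\right) - 3\right) \frac{1}{40} \left(-30\right) = 43 + \left(\left(2 - 2\right) - 3\right) \frac{1}{40} \left(-30\right) = 43 + \left(0 - 3\right) \frac{1}{40} \left(-30\right) = 43 + \left(-3\right) \frac{1}{40} \left(-30\right) = 43 - - \frac{9}{4} = 43 + \frac{9}{4} = \frac{181}{4}$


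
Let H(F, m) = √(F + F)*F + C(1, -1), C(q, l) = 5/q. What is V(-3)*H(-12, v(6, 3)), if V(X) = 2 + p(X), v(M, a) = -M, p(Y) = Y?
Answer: -5 + 24*I*√6 ≈ -5.0 + 58.788*I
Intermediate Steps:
V(X) = 2 + X
H(F, m) = 5 + √2*F^(3/2) (H(F, m) = √(F + F)*F + 5/1 = √(2*F)*F + 5*1 = (√2*√F)*F + 5 = √2*F^(3/2) + 5 = 5 + √2*F^(3/2))
V(-3)*H(-12, v(6, 3)) = (2 - 3)*(5 + √2*(-12)^(3/2)) = -(5 + √2*(-24*I*√3)) = -(5 - 24*I*√6) = -5 + 24*I*√6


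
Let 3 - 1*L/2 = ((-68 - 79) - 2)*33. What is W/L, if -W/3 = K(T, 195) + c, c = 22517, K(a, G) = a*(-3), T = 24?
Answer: -4489/656 ≈ -6.8430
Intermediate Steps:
K(a, G) = -3*a
W = -67335 (W = -3*(-3*24 + 22517) = -3*(-72 + 22517) = -3*22445 = -67335)
L = 9840 (L = 6 - 2*((-68 - 79) - 2)*33 = 6 - 2*(-147 - 2)*33 = 6 - (-298)*33 = 6 - 2*(-4917) = 6 + 9834 = 9840)
W/L = -67335/9840 = -67335*1/9840 = -4489/656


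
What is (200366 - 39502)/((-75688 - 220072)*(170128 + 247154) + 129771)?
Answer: -160864/123415194549 ≈ -1.3034e-6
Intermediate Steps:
(200366 - 39502)/((-75688 - 220072)*(170128 + 247154) + 129771) = 160864/(-295760*417282 + 129771) = 160864/(-123415324320 + 129771) = 160864/(-123415194549) = 160864*(-1/123415194549) = -160864/123415194549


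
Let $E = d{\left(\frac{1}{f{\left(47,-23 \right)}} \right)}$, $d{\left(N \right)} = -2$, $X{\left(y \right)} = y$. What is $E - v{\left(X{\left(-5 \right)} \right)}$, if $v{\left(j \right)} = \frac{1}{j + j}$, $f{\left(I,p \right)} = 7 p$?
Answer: $- \frac{19}{10} \approx -1.9$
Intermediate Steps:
$v{\left(j \right)} = \frac{1}{2 j}$
$E = -2$
$E - v{\left(X{\left(-5 \right)} \right)} = -2 - \frac{1}{2 \left(-5\right)} = -2 - \frac{1}{2} \left(- \frac{1}{5}\right) = -2 - - \frac{1}{10} = -2 + \frac{1}{10} = - \frac{19}{10}$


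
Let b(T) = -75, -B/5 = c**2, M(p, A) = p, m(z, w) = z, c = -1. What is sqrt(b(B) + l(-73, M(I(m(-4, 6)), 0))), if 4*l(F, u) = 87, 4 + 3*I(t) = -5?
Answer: I*sqrt(213)/2 ≈ 7.2973*I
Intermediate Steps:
I(t) = -3 (I(t) = -4/3 + (1/3)*(-5) = -4/3 - 5/3 = -3)
l(F, u) = 87/4 (l(F, u) = (1/4)*87 = 87/4)
B = -5 (B = -5*(-1)**2 = -5*1 = -5)
sqrt(b(B) + l(-73, M(I(m(-4, 6)), 0))) = sqrt(-75 + 87/4) = sqrt(-213/4) = I*sqrt(213)/2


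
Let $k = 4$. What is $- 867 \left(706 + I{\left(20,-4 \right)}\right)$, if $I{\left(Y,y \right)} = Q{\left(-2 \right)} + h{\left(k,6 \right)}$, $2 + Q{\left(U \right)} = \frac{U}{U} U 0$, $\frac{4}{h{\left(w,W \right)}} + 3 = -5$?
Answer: $- \frac{1219869}{2} \approx -6.0993 \cdot 10^{5}$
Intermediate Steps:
$h{\left(w,W \right)} = - \frac{1}{2}$ ($h{\left(w,W \right)} = \frac{4}{-3 - 5} = \frac{4}{-8} = 4 \left(- \frac{1}{8}\right) = - \frac{1}{2}$)
$Q{\left(U \right)} = -2$ ($Q{\left(U \right)} = -2 + \frac{U}{U} U 0 = -2 + 1 U 0 = -2 + U 0 = -2 + 0 = -2$)
$I{\left(Y,y \right)} = - \frac{5}{2}$ ($I{\left(Y,y \right)} = -2 - \frac{1}{2} = - \frac{5}{2}$)
$- 867 \left(706 + I{\left(20,-4 \right)}\right) = - 867 \left(706 - \frac{5}{2}\right) = \left(-867\right) \frac{1407}{2} = - \frac{1219869}{2}$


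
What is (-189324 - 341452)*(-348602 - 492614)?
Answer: 446497263616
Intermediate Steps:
(-189324 - 341452)*(-348602 - 492614) = -530776*(-841216) = 446497263616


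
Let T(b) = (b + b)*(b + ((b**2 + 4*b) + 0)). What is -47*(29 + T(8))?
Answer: -79571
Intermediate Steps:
T(b) = 2*b*(b**2 + 5*b) (T(b) = (2*b)*(b + (b**2 + 4*b)) = (2*b)*(b**2 + 5*b) = 2*b*(b**2 + 5*b))
-47*(29 + T(8)) = -47*(29 + 2*8**2*(5 + 8)) = -47*(29 + 2*64*13) = -47*(29 + 1664) = -47*1693 = -79571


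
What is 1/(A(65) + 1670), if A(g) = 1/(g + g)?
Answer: 130/217101 ≈ 0.00059880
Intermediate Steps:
A(g) = 1/(2*g)
1/(A(65) + 1670) = 1/((½)/65 + 1670) = 1/((½)*(1/65) + 1670) = 1/(1/130 + 1670) = 1/(217101/130) = 130/217101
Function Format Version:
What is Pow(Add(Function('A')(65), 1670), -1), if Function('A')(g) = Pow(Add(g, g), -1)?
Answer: Rational(130, 217101) ≈ 0.00059880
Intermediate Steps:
Function('A')(g) = Mul(Rational(1, 2), Pow(g, -1)) (Function('A')(g) = Pow(Mul(2, g), -1) = Mul(Rational(1, 2), Pow(g, -1)))
Pow(Add(Function('A')(65), 1670), -1) = Pow(Add(Mul(Rational(1, 2), Pow(65, -1)), 1670), -1) = Pow(Add(Mul(Rational(1, 2), Rational(1, 65)), 1670), -1) = Pow(Add(Rational(1, 130), 1670), -1) = Pow(Rational(217101, 130), -1) = Rational(130, 217101)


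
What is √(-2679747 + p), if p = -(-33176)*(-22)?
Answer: I*√3409619 ≈ 1846.5*I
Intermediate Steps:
p = -729872 (p = -3016*242 = -729872)
√(-2679747 + p) = √(-2679747 - 729872) = √(-3409619) = I*√3409619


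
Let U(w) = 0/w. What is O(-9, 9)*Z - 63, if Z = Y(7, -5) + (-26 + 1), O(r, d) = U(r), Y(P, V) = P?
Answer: -63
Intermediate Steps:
U(w) = 0
O(r, d) = 0
Z = -18 (Z = 7 + (-26 + 1) = 7 - 25 = -18)
O(-9, 9)*Z - 63 = 0*(-18) - 63 = 0 - 63 = -63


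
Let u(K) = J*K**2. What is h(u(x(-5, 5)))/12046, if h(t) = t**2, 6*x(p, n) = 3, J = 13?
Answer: 169/192736 ≈ 0.00087685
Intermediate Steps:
x(p, n) = 1/2 (x(p, n) = (1/6)*3 = 1/2)
u(K) = 13*K**2
h(u(x(-5, 5)))/12046 = (13*(1/2)**2)**2/12046 = (13*(1/4))**2*(1/12046) = (13/4)**2*(1/12046) = (169/16)*(1/12046) = 169/192736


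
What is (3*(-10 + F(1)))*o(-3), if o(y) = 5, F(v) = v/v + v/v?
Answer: -120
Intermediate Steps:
F(v) = 2 (F(v) = 1 + 1 = 2)
(3*(-10 + F(1)))*o(-3) = (3*(-10 + 2))*5 = (3*(-8))*5 = -24*5 = -120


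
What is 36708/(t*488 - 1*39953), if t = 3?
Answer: -36708/38489 ≈ -0.95373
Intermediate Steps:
36708/(t*488 - 1*39953) = 36708/(3*488 - 1*39953) = 36708/(1464 - 39953) = 36708/(-38489) = 36708*(-1/38489) = -36708/38489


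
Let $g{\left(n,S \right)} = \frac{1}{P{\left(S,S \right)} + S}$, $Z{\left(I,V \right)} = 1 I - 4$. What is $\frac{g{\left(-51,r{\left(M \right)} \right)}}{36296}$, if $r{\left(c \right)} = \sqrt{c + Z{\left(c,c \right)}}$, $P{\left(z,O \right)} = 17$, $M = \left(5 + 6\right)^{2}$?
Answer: $\frac{1}{108888} - \frac{\sqrt{238}}{1851096} \approx 8.4963 \cdot 10^{-7}$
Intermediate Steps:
$Z{\left(I,V \right)} = -4 + I$ ($Z{\left(I,V \right)} = I - 4 = -4 + I$)
$M = 121$ ($M = 11^{2} = 121$)
$r{\left(c \right)} = \sqrt{-4 + 2 c}$ ($r{\left(c \right)} = \sqrt{c + \left(-4 + c\right)} = \sqrt{-4 + 2 c}$)
$g{\left(n,S \right)} = \frac{1}{17 + S}$
$\frac{g{\left(-51,r{\left(M \right)} \right)}}{36296} = \frac{1}{\left(17 + \sqrt{-4 + 2 \cdot 121}\right) 36296} = \frac{1}{17 + \sqrt{-4 + 242}} \cdot \frac{1}{36296} = \frac{1}{17 + \sqrt{238}} \cdot \frac{1}{36296} = \frac{1}{36296 \left(17 + \sqrt{238}\right)}$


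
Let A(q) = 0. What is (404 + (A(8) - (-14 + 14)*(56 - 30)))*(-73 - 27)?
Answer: -40400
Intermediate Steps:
(404 + (A(8) - (-14 + 14)*(56 - 30)))*(-73 - 27) = (404 + (0 - (-14 + 14)*(56 - 30)))*(-73 - 27) = (404 + (0 - 0*26))*(-100) = (404 + (0 - 1*0))*(-100) = (404 + (0 + 0))*(-100) = (404 + 0)*(-100) = 404*(-100) = -40400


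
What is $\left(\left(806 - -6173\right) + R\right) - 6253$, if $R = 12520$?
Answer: $13246$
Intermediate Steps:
$\left(\left(806 - -6173\right) + R\right) - 6253 = \left(\left(806 - -6173\right) + 12520\right) - 6253 = \left(\left(806 + 6173\right) + 12520\right) - 6253 = \left(6979 + 12520\right) - 6253 = 19499 - 6253 = 13246$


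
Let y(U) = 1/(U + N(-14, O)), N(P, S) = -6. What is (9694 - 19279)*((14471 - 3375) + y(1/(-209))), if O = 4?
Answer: -26694744507/251 ≈ -1.0635e+8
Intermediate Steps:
y(U) = 1/(-6 + U) (y(U) = 1/(U - 6) = 1/(-6 + U))
(9694 - 19279)*((14471 - 3375) + y(1/(-209))) = (9694 - 19279)*((14471 - 3375) + 1/(-6 + 1/(-209))) = -9585*(11096 + 1/(-6 - 1/209)) = -9585*(11096 + 1/(-1255/209)) = -9585*(11096 - 209/1255) = -9585*13925271/1255 = -26694744507/251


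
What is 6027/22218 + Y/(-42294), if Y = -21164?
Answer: 17264945/22373526 ≈ 0.77167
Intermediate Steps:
6027/22218 + Y/(-42294) = 6027/22218 - 21164/(-42294) = 6027*(1/22218) - 21164*(-1/42294) = 287/1058 + 10582/21147 = 17264945/22373526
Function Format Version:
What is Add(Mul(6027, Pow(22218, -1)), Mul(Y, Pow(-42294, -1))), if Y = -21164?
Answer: Rational(17264945, 22373526) ≈ 0.77167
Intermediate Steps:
Add(Mul(6027, Pow(22218, -1)), Mul(Y, Pow(-42294, -1))) = Add(Mul(6027, Pow(22218, -1)), Mul(-21164, Pow(-42294, -1))) = Add(Mul(6027, Rational(1, 22218)), Mul(-21164, Rational(-1, 42294))) = Add(Rational(287, 1058), Rational(10582, 21147)) = Rational(17264945, 22373526)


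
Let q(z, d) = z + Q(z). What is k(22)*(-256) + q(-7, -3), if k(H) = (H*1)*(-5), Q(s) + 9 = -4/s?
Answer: 197012/7 ≈ 28145.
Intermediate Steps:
Q(s) = -9 - 4/s
k(H) = -5*H (k(H) = H*(-5) = -5*H)
q(z, d) = -9 + z - 4/z (q(z, d) = z + (-9 - 4/z) = -9 + z - 4/z)
k(22)*(-256) + q(-7, -3) = -5*22*(-256) + (-9 - 7 - 4/(-7)) = -110*(-256) + (-9 - 7 - 4*(-1/7)) = 28160 + (-9 - 7 + 4/7) = 28160 - 108/7 = 197012/7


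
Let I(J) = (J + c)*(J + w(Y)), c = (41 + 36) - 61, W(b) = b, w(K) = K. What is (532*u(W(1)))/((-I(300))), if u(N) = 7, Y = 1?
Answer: -133/3397 ≈ -0.039152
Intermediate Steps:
c = 16 (c = 77 - 61 = 16)
I(J) = (1 + J)*(16 + J) (I(J) = (J + 16)*(J + 1) = (16 + J)*(1 + J) = (1 + J)*(16 + J))
(532*u(W(1)))/((-I(300))) = (532*7)/((-(16 + 300² + 17*300))) = 3724/((-(16 + 90000 + 5100))) = 3724/((-1*95116)) = 3724/(-95116) = 3724*(-1/95116) = -133/3397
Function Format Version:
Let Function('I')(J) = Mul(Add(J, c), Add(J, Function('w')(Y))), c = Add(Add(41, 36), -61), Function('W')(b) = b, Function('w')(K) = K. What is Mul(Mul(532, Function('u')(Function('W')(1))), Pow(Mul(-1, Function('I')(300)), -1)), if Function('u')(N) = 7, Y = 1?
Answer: Rational(-133, 3397) ≈ -0.039152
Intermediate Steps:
c = 16 (c = Add(77, -61) = 16)
Function('I')(J) = Mul(Add(1, J), Add(16, J)) (Function('I')(J) = Mul(Add(J, 16), Add(J, 1)) = Mul(Add(16, J), Add(1, J)) = Mul(Add(1, J), Add(16, J)))
Mul(Mul(532, Function('u')(Function('W')(1))), Pow(Mul(-1, Function('I')(300)), -1)) = Mul(Mul(532, 7), Pow(Mul(-1, Add(16, Pow(300, 2), Mul(17, 300))), -1)) = Mul(3724, Pow(Mul(-1, Add(16, 90000, 5100)), -1)) = Mul(3724, Pow(Mul(-1, 95116), -1)) = Mul(3724, Pow(-95116, -1)) = Mul(3724, Rational(-1, 95116)) = Rational(-133, 3397)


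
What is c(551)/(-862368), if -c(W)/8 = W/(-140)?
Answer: -551/15091440 ≈ -3.6511e-5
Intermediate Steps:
c(W) = 2*W/35 (c(W) = -8*W/(-140) = -8*W*(-1)/140 = -(-2)*W/35 = 2*W/35)
c(551)/(-862368) = ((2/35)*551)/(-862368) = (1102/35)*(-1/862368) = -551/15091440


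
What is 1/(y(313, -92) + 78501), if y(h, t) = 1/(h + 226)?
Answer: 539/42312040 ≈ 1.2739e-5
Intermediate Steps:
y(h, t) = 1/(226 + h)
1/(y(313, -92) + 78501) = 1/(1/(226 + 313) + 78501) = 1/(1/539 + 78501) = 1/(42312040/539) = 539/42312040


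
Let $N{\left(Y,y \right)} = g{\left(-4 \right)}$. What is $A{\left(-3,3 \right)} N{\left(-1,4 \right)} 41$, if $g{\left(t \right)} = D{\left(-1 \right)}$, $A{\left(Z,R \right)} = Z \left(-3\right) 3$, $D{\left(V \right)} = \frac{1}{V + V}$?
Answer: $- \frac{1107}{2} \approx -553.5$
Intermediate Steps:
$D{\left(V \right)} = \frac{1}{2 V}$
$A{\left(Z,R \right)} = - 9 Z$ ($A{\left(Z,R \right)} = - 3 Z 3 = - 9 Z$)
$g{\left(t \right)} = - \frac{1}{2}$ ($g{\left(t \right)} = \frac{1}{2 \left(-1\right)} = \frac{1}{2} \left(-1\right) = - \frac{1}{2}$)
$N{\left(Y,y \right)} = - \frac{1}{2}$
$A{\left(-3,3 \right)} N{\left(-1,4 \right)} 41 = \left(-9\right) \left(-3\right) \left(- \frac{1}{2}\right) 41 = 27 \left(- \frac{1}{2}\right) 41 = \left(- \frac{27}{2}\right) 41 = - \frac{1107}{2}$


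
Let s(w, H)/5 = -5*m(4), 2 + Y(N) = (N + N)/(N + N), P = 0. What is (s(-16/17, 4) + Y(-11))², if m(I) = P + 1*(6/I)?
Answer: 5929/4 ≈ 1482.3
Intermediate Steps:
Y(N) = -1 (Y(N) = -2 + (N + N)/(N + N) = -2 + (2*N)/((2*N)) = -2 + (2*N)*(1/(2*N)) = -2 + 1 = -1)
m(I) = 6/I (m(I) = 0 + 1*(6/I) = 0 + 6/I = 6/I)
s(w, H) = -75/2 (s(w, H) = 5*(-30/4) = 5*(-5*3/2) = 5*(-15/2) = -75/2)
(s(-16/17, 4) + Y(-11))² = (-75/2 - 1)² = (-77/2)² = 5929/4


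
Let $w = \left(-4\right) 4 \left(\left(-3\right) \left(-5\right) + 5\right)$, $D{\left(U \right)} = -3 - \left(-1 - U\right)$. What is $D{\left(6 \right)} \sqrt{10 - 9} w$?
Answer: $-1280$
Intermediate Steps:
$D{\left(U \right)} = -2 + U$ ($D{\left(U \right)} = -3 + \left(1 + U\right) = -2 + U$)
$w = -320$ ($w = - 16 \left(15 + 5\right) = \left(-16\right) 20 = -320$)
$D{\left(6 \right)} \sqrt{10 - 9} w = \left(-2 + 6\right) \sqrt{10 - 9} \left(-320\right) = 4 \sqrt{1} \left(-320\right) = 4 \cdot 1 \left(-320\right) = 4 \left(-320\right) = -1280$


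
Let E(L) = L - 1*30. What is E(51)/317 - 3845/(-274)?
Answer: 1224619/86858 ≈ 14.099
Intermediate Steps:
E(L) = -30 + L (E(L) = L - 30 = -30 + L)
E(51)/317 - 3845/(-274) = (-30 + 51)/317 - 3845/(-274) = 21*(1/317) - 3845*(-1/274) = 21/317 + 3845/274 = 1224619/86858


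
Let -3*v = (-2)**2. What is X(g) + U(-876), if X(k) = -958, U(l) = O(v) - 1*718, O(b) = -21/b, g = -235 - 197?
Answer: -6641/4 ≈ -1660.3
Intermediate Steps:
g = -432
v = -4/3 (v = -1/3*(-2)**2 = -1/3*4 = -4/3 ≈ -1.3333)
U(l) = -2809/4 (U(l) = -21/(-4/3) - 1*718 = -21*(-3/4) - 718 = 63/4 - 718 = -2809/4)
X(g) + U(-876) = -958 - 2809/4 = -6641/4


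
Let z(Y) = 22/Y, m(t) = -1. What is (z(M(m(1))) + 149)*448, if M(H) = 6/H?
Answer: 195328/3 ≈ 65109.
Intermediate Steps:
(z(M(m(1))) + 149)*448 = (22/((6/(-1))) + 149)*448 = (22/((6*(-1))) + 149)*448 = (22/(-6) + 149)*448 = (22*(-⅙) + 149)*448 = (-11/3 + 149)*448 = (436/3)*448 = 195328/3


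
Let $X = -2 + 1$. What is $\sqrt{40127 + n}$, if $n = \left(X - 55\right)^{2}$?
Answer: $3 \sqrt{4807} \approx 208.0$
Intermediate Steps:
$X = -1$
$n = 3136$ ($n = \left(-1 - 55\right)^{2} = \left(-56\right)^{2} = 3136$)
$\sqrt{40127 + n} = \sqrt{40127 + 3136} = \sqrt{43263} = 3 \sqrt{4807}$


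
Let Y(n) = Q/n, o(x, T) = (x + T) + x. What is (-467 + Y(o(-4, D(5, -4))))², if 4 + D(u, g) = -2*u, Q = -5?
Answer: 105452361/484 ≈ 2.1788e+5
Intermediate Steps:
D(u, g) = -4 - 2*u
o(x, T) = T + 2*x (o(x, T) = (T + x) + x = T + 2*x)
Y(n) = -5/n
(-467 + Y(o(-4, D(5, -4))))² = (-467 - 5/((-4 - 2*5) + 2*(-4)))² = (-467 - 5/((-4 - 10) - 8))² = (-467 - 5/(-14 - 8))² = (-467 - 5/(-22))² = (-467 - 5*(-1/22))² = (-467 + 5/22)² = (-10269/22)² = 105452361/484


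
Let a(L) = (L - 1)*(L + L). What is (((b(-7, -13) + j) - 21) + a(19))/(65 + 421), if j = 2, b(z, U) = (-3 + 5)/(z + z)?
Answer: 2327/1701 ≈ 1.3680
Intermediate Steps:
b(z, U) = 1/z (b(z, U) = 2/((2*z)) = 2*(1/(2*z)) = 1/z)
a(L) = 2*L*(-1 + L) (a(L) = (-1 + L)*(2*L) = 2*L*(-1 + L))
(((b(-7, -13) + j) - 21) + a(19))/(65 + 421) = (((1/(-7) + 2) - 21) + 2*19*(-1 + 19))/(65 + 421) = (((-⅐ + 2) - 21) + 2*19*18)/486 = ((13/7 - 21) + 684)*(1/486) = (-134/7 + 684)*(1/486) = (4654/7)*(1/486) = 2327/1701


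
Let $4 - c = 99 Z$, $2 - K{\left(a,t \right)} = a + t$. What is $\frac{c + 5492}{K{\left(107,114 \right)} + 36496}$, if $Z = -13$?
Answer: $\frac{6783}{36277} \approx 0.18698$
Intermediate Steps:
$K{\left(a,t \right)} = 2 - a - t$ ($K{\left(a,t \right)} = 2 - \left(a + t\right) = 2 - a - t$)
$c = 1291$ ($c = 4 - 99 \left(-13\right) = 4 - -1287 = 4 + 1287 = 1291$)
$\frac{c + 5492}{K{\left(107,114 \right)} + 36496} = \frac{1291 + 5492}{\left(2 - 107 - 114\right) + 36496} = \frac{6783}{\left(2 - 107 - 114\right) + 36496} = \frac{6783}{-219 + 36496} = \frac{6783}{36277}$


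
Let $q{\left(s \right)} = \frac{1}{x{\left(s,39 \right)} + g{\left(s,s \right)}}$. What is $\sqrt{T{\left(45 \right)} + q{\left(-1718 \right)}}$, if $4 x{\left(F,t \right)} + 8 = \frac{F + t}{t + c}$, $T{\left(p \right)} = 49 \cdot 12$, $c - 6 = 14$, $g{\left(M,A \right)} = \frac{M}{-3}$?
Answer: $\frac{6 \sqrt{2600225677310}}{398995} \approx 24.249$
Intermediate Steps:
$g{\left(M,A \right)} = - \frac{M}{3}$ ($g{\left(M,A \right)} = M \left(- \frac{1}{3}\right) = - \frac{M}{3}$)
$c = 20$ ($c = 6 + 14 = 20$)
$T{\left(p \right)} = 588$
$x{\left(F,t \right)} = -2 + \frac{F + t}{4 \left(20 + t\right)}$ ($x{\left(F,t \right)} = -2 + \frac{\left(F + t\right) \frac{1}{t + 20}}{4} = -2 + \frac{\left(F + t\right) \frac{1}{20 + t}}{4} = -2 + \frac{\frac{1}{20 + t} \left(F + t\right)}{4} = -2 + \frac{F + t}{4 \left(20 + t\right)}$)
$q{\left(s \right)} = \frac{1}{- \frac{433}{236} - \frac{233 s}{708}}$ ($q{\left(s \right)} = \frac{1}{\frac{-160 + s - 273}{4 \left(20 + 39\right)} - \frac{s}{3}} = \frac{1}{\frac{-160 + s - 273}{4 \cdot 59} - \frac{s}{3}} = \frac{1}{\frac{1}{4} \cdot \frac{1}{59} \left(-433 + s\right) - \frac{s}{3}} = \frac{1}{\left(- \frac{433}{236} + \frac{s}{236}\right) - \frac{s}{3}} = \frac{1}{- \frac{433}{236} - \frac{233 s}{708}}$)
$\sqrt{T{\left(45 \right)} + q{\left(-1718 \right)}} = \sqrt{588 - \frac{708}{1299 + 233 \left(-1718\right)}} = \sqrt{588 - \frac{708}{1299 - 400294}} = \sqrt{588 - \frac{708}{-398995}} = \sqrt{588 - - \frac{708}{398995}} = \sqrt{588 + \frac{708}{398995}} = \sqrt{\frac{234609768}{398995}} = \frac{6 \sqrt{2600225677310}}{398995}$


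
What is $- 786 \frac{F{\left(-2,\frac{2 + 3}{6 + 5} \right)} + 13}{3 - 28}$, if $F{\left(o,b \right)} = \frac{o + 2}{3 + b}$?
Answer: $\frac{10218}{25} \approx 408.72$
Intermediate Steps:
$F{\left(o,b \right)} = \frac{2 + o}{3 + b}$
$- 786 \frac{F{\left(-2,\frac{2 + 3}{6 + 5} \right)} + 13}{3 - 28} = - 786 \frac{\frac{2 - 2}{3 + \frac{2 + 3}{6 + 5}} + 13}{3 - 28} = - 786 \frac{\frac{1}{3 + \frac{5}{11}} \cdot 0 + 13}{-25} = - 786 \left(\frac{1}{3 + 5 \cdot \frac{1}{11}} \cdot 0 + 13\right) \left(- \frac{1}{25}\right) = - 786 \left(\frac{1}{3 + \frac{5}{11}} \cdot 0 + 13\right) \left(- \frac{1}{25}\right) = - 786 \left(\frac{1}{\frac{38}{11}} \cdot 0 + 13\right) \left(- \frac{1}{25}\right) = - 786 \left(\frac{11}{38} \cdot 0 + 13\right) \left(- \frac{1}{25}\right) = - 786 \left(0 + 13\right) \left(- \frac{1}{25}\right) = - 786 \cdot 13 \left(- \frac{1}{25}\right) = \left(-786\right) \left(- \frac{13}{25}\right) = \frac{10218}{25}$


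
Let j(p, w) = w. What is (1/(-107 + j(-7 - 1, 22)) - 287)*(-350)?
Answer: 1707720/17 ≈ 1.0045e+5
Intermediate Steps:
(1/(-107 + j(-7 - 1, 22)) - 287)*(-350) = (1/(-107 + 22) - 287)*(-350) = (1/(-85) - 287)*(-350) = (-1/85 - 287)*(-350) = -24396/85*(-350) = 1707720/17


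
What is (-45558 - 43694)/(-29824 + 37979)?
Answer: -89252/8155 ≈ -10.944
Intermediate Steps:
(-45558 - 43694)/(-29824 + 37979) = -89252/8155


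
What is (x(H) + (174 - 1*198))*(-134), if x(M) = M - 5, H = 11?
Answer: 2412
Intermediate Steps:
x(M) = -5 + M
(x(H) + (174 - 1*198))*(-134) = ((-5 + 11) + (174 - 1*198))*(-134) = (6 + (174 - 198))*(-134) = (6 - 24)*(-134) = -18*(-134) = 2412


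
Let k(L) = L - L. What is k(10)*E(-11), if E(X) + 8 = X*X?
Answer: 0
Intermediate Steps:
k(L) = 0
E(X) = -8 + X² (E(X) = -8 + X*X = -8 + X²)
k(10)*E(-11) = 0*(-8 + (-11)²) = 0*(-8 + 121) = 0*113 = 0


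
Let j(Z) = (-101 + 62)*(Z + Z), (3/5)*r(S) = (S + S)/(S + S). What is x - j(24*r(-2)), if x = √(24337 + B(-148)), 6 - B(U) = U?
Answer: 3120 + √24491 ≈ 3276.5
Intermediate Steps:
r(S) = 5/3 (r(S) = 5*((S + S)/(S + S))/3 = 5*((2*S)/((2*S)))/3 = 5*((2*S)*(1/(2*S)))/3 = (5/3)*1 = 5/3)
B(U) = 6 - U
j(Z) = -78*Z
x = √24491 (x = √(24337 + (6 - 1*(-148))) = √(24337 + (6 + 148)) = √(24337 + 154) = √24491 ≈ 156.50)
x - j(24*r(-2)) = √24491 - (-78)*24*(5/3) = √24491 - (-78)*40 = √24491 - 1*(-3120) = √24491 + 3120 = 3120 + √24491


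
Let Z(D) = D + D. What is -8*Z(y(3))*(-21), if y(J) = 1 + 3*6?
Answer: 6384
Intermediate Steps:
y(J) = 19 (y(J) = 1 + 18 = 19)
Z(D) = 2*D
-8*Z(y(3))*(-21) = -16*19*(-21) = -8*38*(-21) = -304*(-21) = 6384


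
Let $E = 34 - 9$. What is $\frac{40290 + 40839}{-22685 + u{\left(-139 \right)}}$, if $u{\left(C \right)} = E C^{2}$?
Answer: $\frac{81129}{460340} \approx 0.17624$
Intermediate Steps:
$E = 25$ ($E = 34 - 9 = 25$)
$u{\left(C \right)} = 25 C^{2}$
$\frac{40290 + 40839}{-22685 + u{\left(-139 \right)}} = \frac{40290 + 40839}{-22685 + 25 \left(-139\right)^{2}} = \frac{81129}{-22685 + 25 \cdot 19321} = \frac{81129}{-22685 + 483025} = \frac{81129}{460340}$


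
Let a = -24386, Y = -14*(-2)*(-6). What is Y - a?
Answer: 24218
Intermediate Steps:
Y = -168 (Y = -2*(-14)*(-6) = 28*(-6) = -168)
Y - a = -168 - 1*(-24386) = -168 + 24386 = 24218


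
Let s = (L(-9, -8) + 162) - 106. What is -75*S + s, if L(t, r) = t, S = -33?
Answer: 2522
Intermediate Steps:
s = 47 (s = (-9 + 162) - 106 = 153 - 106 = 47)
-75*S + s = -75*(-33) + 47 = 2475 + 47 = 2522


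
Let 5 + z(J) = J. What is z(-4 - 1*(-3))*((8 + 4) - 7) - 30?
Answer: -60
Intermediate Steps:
z(J) = -5 + J
z(-4 - 1*(-3))*((8 + 4) - 7) - 30 = (-5 + (-4 - 1*(-3)))*((8 + 4) - 7) - 30 = (-5 + (-4 + 3))*(12 - 7) - 30 = (-5 - 1)*5 - 30 = -6*5 - 30 = -30 - 30 = -60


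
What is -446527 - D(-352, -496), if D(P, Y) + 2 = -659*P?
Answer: -678493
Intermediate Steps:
D(P, Y) = -2 - 659*P
-446527 - D(-352, -496) = -446527 - (-2 - 659*(-352)) = -446527 - (-2 + 231968) = -446527 - 1*231966 = -446527 - 231966 = -678493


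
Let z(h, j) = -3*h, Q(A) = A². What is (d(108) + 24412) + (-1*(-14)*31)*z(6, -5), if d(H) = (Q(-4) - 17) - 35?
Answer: 16564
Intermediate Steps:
d(H) = -36 (d(H) = ((-4)² - 17) - 35 = (16 - 17) - 35 = -1 - 35 = -36)
(d(108) + 24412) + (-1*(-14)*31)*z(6, -5) = (-36 + 24412) + (-1*(-14)*31)*(-3*6) = 24376 + (14*31)*(-18) = 24376 + 434*(-18) = 24376 - 7812 = 16564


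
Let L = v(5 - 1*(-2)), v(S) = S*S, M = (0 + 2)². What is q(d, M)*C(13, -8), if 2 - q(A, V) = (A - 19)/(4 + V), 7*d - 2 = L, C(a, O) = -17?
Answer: -1649/28 ≈ -58.893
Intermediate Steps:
M = 4 (M = 2² = 4)
v(S) = S²
L = 49 (L = (5 - 1*(-2))² = (5 + 2)² = 7² = 49)
d = 51/7 (d = 2/7 + (⅐)*49 = 2/7 + 7 = 51/7 ≈ 7.2857)
q(A, V) = 2 - (-19 + A)/(4 + V) (q(A, V) = 2 - (A - 19)/(4 + V) = 2 - (-19 + A)/(4 + V))
q(d, M)*C(13, -8) = ((27 - 1*51/7 + 2*4)/(4 + 4))*(-17) = ((27 - 51/7 + 8)/8)*(-17) = ((⅛)*(194/7))*(-17) = (97/28)*(-17) = -1649/28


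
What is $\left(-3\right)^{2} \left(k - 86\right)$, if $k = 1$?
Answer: $-765$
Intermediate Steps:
$\left(-3\right)^{2} \left(k - 86\right) = \left(-3\right)^{2} \left(1 - 86\right) = 9 \left(-85\right) = -765$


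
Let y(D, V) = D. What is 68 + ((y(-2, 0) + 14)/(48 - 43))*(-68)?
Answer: -476/5 ≈ -95.200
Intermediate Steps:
68 + ((y(-2, 0) + 14)/(48 - 43))*(-68) = 68 + ((-2 + 14)/(48 - 43))*(-68) = 68 + (12/5)*(-68) = 68 - 816/5 = -476/5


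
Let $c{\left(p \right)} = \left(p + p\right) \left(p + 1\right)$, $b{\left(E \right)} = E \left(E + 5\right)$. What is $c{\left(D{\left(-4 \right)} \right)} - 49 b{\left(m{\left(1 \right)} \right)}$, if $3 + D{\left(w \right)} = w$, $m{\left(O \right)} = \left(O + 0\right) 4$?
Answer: $-1680$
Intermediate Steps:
$m{\left(O \right)} = 4 O$ ($m{\left(O \right)} = O 4 = 4 O$)
$D{\left(w \right)} = -3 + w$
$b{\left(E \right)} = E \left(5 + E\right)$
$c{\left(p \right)} = 2 p \left(1 + p\right)$
$c{\left(D{\left(-4 \right)} \right)} - 49 b{\left(m{\left(1 \right)} \right)} = 2 \left(-3 - 4\right) \left(1 - 7\right) - 49 \cdot 4 \cdot 1 \left(5 + 4 \cdot 1\right) = 2 \left(-7\right) \left(1 - 7\right) - 49 \cdot 4 \left(5 + 4\right) = 2 \left(-7\right) \left(-6\right) - 49 \cdot 4 \cdot 9 = 84 - 1764 = -1680$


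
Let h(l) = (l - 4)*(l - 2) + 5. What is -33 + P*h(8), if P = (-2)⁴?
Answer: 431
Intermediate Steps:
P = 16
h(l) = 5 + (-4 + l)*(-2 + l) (h(l) = (-4 + l)*(-2 + l) + 5 = 5 + (-4 + l)*(-2 + l))
-33 + P*h(8) = -33 + 16*(13 + 8² - 6*8) = -33 + 16*(13 + 64 - 48) = -33 + 16*29 = -33 + 464 = 431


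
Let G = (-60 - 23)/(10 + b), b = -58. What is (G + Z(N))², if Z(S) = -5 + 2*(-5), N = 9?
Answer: 405769/2304 ≈ 176.11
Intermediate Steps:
Z(S) = -15 (Z(S) = -5 - 10 = -15)
G = 83/48 (G = (-60 - 23)/(10 - 58) = -83/(-48) = -83*(-1/48) = 83/48 ≈ 1.7292)
(G + Z(N))² = (83/48 - 15)² = (-637/48)² = 405769/2304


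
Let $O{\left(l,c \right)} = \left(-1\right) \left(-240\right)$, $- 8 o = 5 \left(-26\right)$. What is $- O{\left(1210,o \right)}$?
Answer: $-240$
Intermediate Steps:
$o = \frac{65}{4}$ ($o = - \frac{5 \left(-26\right)}{8} = \left(- \frac{1}{8}\right) \left(-130\right) = \frac{65}{4} \approx 16.25$)
$O{\left(l,c \right)} = 240$
$- O{\left(1210,o \right)} = \left(-1\right) 240 = -240$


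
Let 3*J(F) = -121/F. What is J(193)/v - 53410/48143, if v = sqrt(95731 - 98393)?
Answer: -53410/48143 + I*sqrt(22)/1158 ≈ -1.1094 + 0.0040504*I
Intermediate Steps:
J(F) = -121/(3*F) (J(F) = (-121/F)/3 = -121/(3*F))
v = 11*I*sqrt(22) (v = sqrt(-2662) = 11*I*sqrt(22) ≈ 51.595*I)
J(193)/v - 53410/48143 = (-121/3/193)/((11*I*sqrt(22))) - 53410/48143 = (-121/3*1/193)*(-I*sqrt(22)/242) - 53410*1/48143 = -(-1)*I*sqrt(22)/1158 - 53410/48143 = I*sqrt(22)/1158 - 53410/48143 = -53410/48143 + I*sqrt(22)/1158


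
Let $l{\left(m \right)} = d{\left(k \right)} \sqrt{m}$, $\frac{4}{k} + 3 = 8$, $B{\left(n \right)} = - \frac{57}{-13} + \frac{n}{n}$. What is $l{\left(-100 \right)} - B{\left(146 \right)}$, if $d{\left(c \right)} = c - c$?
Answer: $- \frac{70}{13} \approx -5.3846$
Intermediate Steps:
$B{\left(n \right)} = \frac{70}{13}$ ($B{\left(n \right)} = \left(-57\right) \left(- \frac{1}{13}\right) + 1 = \frac{57}{13} + 1 = \frac{70}{13}$)
$k = \frac{4}{5}$ ($k = \frac{4}{-3 + 8} = \frac{4}{5} \approx 0.8$)
$d{\left(c \right)} = 0$
$l{\left(m \right)} = 0$ ($l{\left(m \right)} = 0 \sqrt{m} = 0$)
$l{\left(-100 \right)} - B{\left(146 \right)} = 0 - \frac{70}{13} = - \frac{70}{13}$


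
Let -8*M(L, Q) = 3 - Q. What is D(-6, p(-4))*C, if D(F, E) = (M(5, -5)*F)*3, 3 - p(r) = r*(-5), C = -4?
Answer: -72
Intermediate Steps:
p(r) = 3 + 5*r (p(r) = 3 - r*(-5) = 3 - (-5)*r = 3 + 5*r)
M(L, Q) = -3/8 + Q/8 (M(L, Q) = -(3 - Q)/8 = -3/8 + Q/8)
D(F, E) = -3*F (D(F, E) = ((-3/8 + (⅛)*(-5))*F)*3 = ((-3/8 - 5/8)*F)*3 = -F*3 = -3*F)
D(-6, p(-4))*C = -3*(-6)*(-4) = 18*(-4) = -72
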